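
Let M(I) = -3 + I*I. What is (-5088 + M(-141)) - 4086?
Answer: 10704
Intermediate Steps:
M(I) = -3 + I**2
(-5088 + M(-141)) - 4086 = (-5088 + (-3 + (-141)**2)) - 4086 = (-5088 + (-3 + 19881)) - 4086 = (-5088 + 19878) - 4086 = 14790 - 4086 = 10704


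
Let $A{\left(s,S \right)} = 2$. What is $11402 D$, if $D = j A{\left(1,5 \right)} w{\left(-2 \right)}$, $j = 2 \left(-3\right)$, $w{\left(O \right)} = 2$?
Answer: $-273648$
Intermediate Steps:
$j = -6$
$D = -24$ ($D = \left(-6\right) 2 \cdot 2 = \left(-12\right) 2 = -24$)
$11402 D = 11402 \left(-24\right) = -273648$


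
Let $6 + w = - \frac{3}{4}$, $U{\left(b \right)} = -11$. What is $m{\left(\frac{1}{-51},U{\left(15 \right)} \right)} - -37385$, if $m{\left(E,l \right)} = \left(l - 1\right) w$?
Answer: $37466$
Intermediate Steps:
$w = - \frac{27}{4}$ ($w = -6 - \frac{3}{4} = - \frac{27}{4} \approx -6.75$)
$m{\left(E,l \right)} = \frac{27}{4} - \frac{27 l}{4}$ ($m{\left(E,l \right)} = \left(l - 1\right) \left(- \frac{27}{4}\right) = \left(-1 + l\right) \left(- \frac{27}{4}\right) = \frac{27}{4} - \frac{27 l}{4}$)
$m{\left(\frac{1}{-51},U{\left(15 \right)} \right)} - -37385 = \left(\frac{27}{4} - - \frac{297}{4}\right) - -37385 = \left(\frac{27}{4} + \frac{297}{4}\right) + 37385 = 81 + 37385 = 37466$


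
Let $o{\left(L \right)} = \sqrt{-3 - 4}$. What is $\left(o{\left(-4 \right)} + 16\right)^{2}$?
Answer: $\left(16 + i \sqrt{7}\right)^{2} \approx 249.0 + 84.664 i$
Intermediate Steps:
$o{\left(L \right)} = i \sqrt{7}$ ($o{\left(L \right)} = \sqrt{-7} = i \sqrt{7}$)
$\left(o{\left(-4 \right)} + 16\right)^{2} = \left(i \sqrt{7} + 16\right)^{2} = \left(16 + i \sqrt{7}\right)^{2}$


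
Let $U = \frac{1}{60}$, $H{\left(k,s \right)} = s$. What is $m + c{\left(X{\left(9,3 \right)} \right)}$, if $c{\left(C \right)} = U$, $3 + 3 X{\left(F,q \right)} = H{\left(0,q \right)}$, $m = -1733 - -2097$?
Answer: $\frac{21841}{60} \approx 364.02$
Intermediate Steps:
$m = 364$ ($m = -1733 + 2097 = 364$)
$U = \frac{1}{60} \approx 0.016667$
$X{\left(F,q \right)} = -1 + \frac{q}{3}$
$c{\left(C \right)} = \frac{1}{60}$
$m + c{\left(X{\left(9,3 \right)} \right)} = 364 + \frac{1}{60} = \frac{21841}{60}$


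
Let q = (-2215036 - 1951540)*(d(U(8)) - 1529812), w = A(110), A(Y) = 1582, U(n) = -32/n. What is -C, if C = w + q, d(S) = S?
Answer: -6374094631598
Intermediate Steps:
w = 1582
q = 6374094630016 (q = (-2215036 - 1951540)*(-32/8 - 1529812) = -4166576*(-32*⅛ - 1529812) = -4166576*(-4 - 1529812) = -4166576*(-1529816) = 6374094630016)
C = 6374094631598 (C = 1582 + 6374094630016 = 6374094631598)
-C = -1*6374094631598 = -6374094631598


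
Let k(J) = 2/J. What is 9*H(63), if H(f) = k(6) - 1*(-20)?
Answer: 183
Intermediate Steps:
H(f) = 61/3 (H(f) = 2/6 - 1*(-20) = 2*(1/6) + 20 = 1/3 + 20 = 61/3)
9*H(63) = 9*(61/3) = 183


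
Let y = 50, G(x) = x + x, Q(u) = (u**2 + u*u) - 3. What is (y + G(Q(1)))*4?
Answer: 192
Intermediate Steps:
Q(u) = -3 + 2*u**2 (Q(u) = (u**2 + u**2) - 3 = 2*u**2 - 3 = -3 + 2*u**2)
G(x) = 2*x
(y + G(Q(1)))*4 = (50 + 2*(-3 + 2*1**2))*4 = (50 + 2*(-3 + 2*1))*4 = (50 + 2*(-3 + 2))*4 = (50 + 2*(-1))*4 = (50 - 2)*4 = 48*4 = 192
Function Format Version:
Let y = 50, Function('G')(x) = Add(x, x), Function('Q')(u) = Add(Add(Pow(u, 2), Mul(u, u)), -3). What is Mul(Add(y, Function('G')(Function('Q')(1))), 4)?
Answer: 192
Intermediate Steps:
Function('Q')(u) = Add(-3, Mul(2, Pow(u, 2))) (Function('Q')(u) = Add(Add(Pow(u, 2), Pow(u, 2)), -3) = Add(Mul(2, Pow(u, 2)), -3) = Add(-3, Mul(2, Pow(u, 2))))
Function('G')(x) = Mul(2, x)
Mul(Add(y, Function('G')(Function('Q')(1))), 4) = Mul(Add(50, Mul(2, Add(-3, Mul(2, Pow(1, 2))))), 4) = Mul(Add(50, Mul(2, Add(-3, Mul(2, 1)))), 4) = Mul(Add(50, Mul(2, Add(-3, 2))), 4) = Mul(Add(50, Mul(2, -1)), 4) = Mul(Add(50, -2), 4) = Mul(48, 4) = 192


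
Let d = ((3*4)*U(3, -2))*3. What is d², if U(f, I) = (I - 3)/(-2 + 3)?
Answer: 32400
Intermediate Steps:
U(f, I) = -3 + I (U(f, I) = (-3 + I)/1 = (-3 + I)*1 = -3 + I)
d = -180 (d = ((3*4)*(-3 - 2))*3 = (12*(-5))*3 = -60*3 = -180)
d² = (-180)² = 32400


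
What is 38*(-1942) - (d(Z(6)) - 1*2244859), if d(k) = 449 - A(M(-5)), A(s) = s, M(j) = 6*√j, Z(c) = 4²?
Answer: 2170614 + 6*I*√5 ≈ 2.1706e+6 + 13.416*I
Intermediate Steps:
Z(c) = 16
d(k) = 449 - 6*I*√5 (d(k) = 449 - 6*√(-5) = 449 - 6*I*√5)
38*(-1942) - (d(Z(6)) - 1*2244859) = 38*(-1942) - ((449 - 6*I*√5) - 1*2244859) = -73796 - ((449 - 6*I*√5) - 2244859) = -73796 - (-2244410 - 6*I*√5) = -73796 + (2244410 + 6*I*√5) = 2170614 + 6*I*√5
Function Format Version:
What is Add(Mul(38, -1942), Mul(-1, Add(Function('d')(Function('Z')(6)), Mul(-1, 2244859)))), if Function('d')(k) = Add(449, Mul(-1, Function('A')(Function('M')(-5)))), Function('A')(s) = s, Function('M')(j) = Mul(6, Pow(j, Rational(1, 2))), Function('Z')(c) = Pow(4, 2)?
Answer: Add(2170614, Mul(6, I, Pow(5, Rational(1, 2)))) ≈ Add(2.1706e+6, Mul(13.416, I))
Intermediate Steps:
Function('Z')(c) = 16
Function('d')(k) = Add(449, Mul(-6, I, Pow(5, Rational(1, 2)))) (Function('d')(k) = Add(449, Mul(-1, Mul(6, Pow(-5, Rational(1, 2))))) = Add(449, Mul(-1, Mul(6, Mul(I, Pow(5, Rational(1, 2)))))) = Add(449, Mul(-1, Mul(6, I, Pow(5, Rational(1, 2))))) = Add(449, Mul(-6, I, Pow(5, Rational(1, 2)))))
Add(Mul(38, -1942), Mul(-1, Add(Function('d')(Function('Z')(6)), Mul(-1, 2244859)))) = Add(Mul(38, -1942), Mul(-1, Add(Add(449, Mul(-6, I, Pow(5, Rational(1, 2)))), Mul(-1, 2244859)))) = Add(-73796, Mul(-1, Add(Add(449, Mul(-6, I, Pow(5, Rational(1, 2)))), -2244859))) = Add(-73796, Mul(-1, Add(-2244410, Mul(-6, I, Pow(5, Rational(1, 2)))))) = Add(-73796, Add(2244410, Mul(6, I, Pow(5, Rational(1, 2))))) = Add(2170614, Mul(6, I, Pow(5, Rational(1, 2))))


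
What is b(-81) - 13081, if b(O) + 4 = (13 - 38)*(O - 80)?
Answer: -9060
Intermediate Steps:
b(O) = 1996 - 25*O (b(O) = -4 + (13 - 38)*(O - 80) = -4 - 25*(-80 + O) = -4 + (2000 - 25*O) = 1996 - 25*O)
b(-81) - 13081 = (1996 - 25*(-81)) - 13081 = (1996 + 2025) - 13081 = 4021 - 13081 = -9060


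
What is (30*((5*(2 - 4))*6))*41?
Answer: -73800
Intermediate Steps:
(30*((5*(2 - 4))*6))*41 = (30*((5*(-2))*6))*41 = (30*(-10*6))*41 = (30*(-60))*41 = -1800*41 = -73800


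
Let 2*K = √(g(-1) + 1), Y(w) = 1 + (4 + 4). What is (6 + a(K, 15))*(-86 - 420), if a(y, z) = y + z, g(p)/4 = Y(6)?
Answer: -10626 - 253*√37 ≈ -12165.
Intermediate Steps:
Y(w) = 9 (Y(w) = 1 + 8 = 9)
g(p) = 36 (g(p) = 4*9 = 36)
K = √37/2 (K = √(36 + 1)/2 = √37/2 ≈ 3.0414)
(6 + a(K, 15))*(-86 - 420) = (6 + (√37/2 + 15))*(-86 - 420) = (6 + (15 + √37/2))*(-506) = (21 + √37/2)*(-506) = -10626 - 253*√37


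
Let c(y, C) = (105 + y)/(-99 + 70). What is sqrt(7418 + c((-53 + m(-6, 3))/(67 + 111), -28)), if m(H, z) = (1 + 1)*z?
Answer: sqrt(197565602826)/5162 ≈ 86.107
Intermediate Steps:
m(H, z) = 2*z
c(y, C) = -105/29 - y/29 (c(y, C) = (105 + y)/(-29) = (105 + y)*(-1/29) = -105/29 - y/29)
sqrt(7418 + c((-53 + m(-6, 3))/(67 + 111), -28)) = sqrt(7418 + (-105/29 - (-53 + 2*3)/(29*(67 + 111)))) = sqrt(7418 + (-105/29 - (-53 + 6)/(29*178))) = sqrt(7418 + (-105/29 - (-47)/(29*178))) = sqrt(7418 + (-105/29 - 1/29*(-47/178))) = sqrt(7418 + (-105/29 + 47/5162)) = sqrt(7418 - 18643/5162) = sqrt(38273073/5162) = sqrt(197565602826)/5162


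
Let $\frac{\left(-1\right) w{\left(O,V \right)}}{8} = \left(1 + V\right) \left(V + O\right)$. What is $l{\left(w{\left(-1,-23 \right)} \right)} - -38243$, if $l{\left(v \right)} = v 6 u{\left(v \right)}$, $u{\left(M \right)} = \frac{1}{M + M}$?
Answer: $38246$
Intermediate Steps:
$u{\left(M \right)} = \frac{1}{2 M}$
$w{\left(O,V \right)} = - 8 \left(1 + V\right) \left(O + V\right)$ ($w{\left(O,V \right)} = - 8 \left(1 + V\right) \left(V + O\right) = - 8 \left(1 + V\right) \left(O + V\right)$)
$l{\left(v \right)} = 3$ ($l{\left(v \right)} = v 6 \frac{1}{2 v} = 6 v \frac{1}{2 v} = 3$)
$l{\left(w{\left(-1,-23 \right)} \right)} - -38243 = 3 - -38243 = 3 + 38243 = 38246$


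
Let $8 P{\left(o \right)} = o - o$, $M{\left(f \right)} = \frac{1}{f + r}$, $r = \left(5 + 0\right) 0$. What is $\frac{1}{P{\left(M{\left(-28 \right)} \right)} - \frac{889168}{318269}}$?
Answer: $- \frac{45467}{127024} \approx -0.35794$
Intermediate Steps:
$r = 0$ ($r = 5 \cdot 0 = 0$)
$M{\left(f \right)} = \frac{1}{f}$ ($M{\left(f \right)} = \frac{1}{f + 0} = \frac{1}{f}$)
$P{\left(o \right)} = 0$ ($P{\left(o \right)} = \frac{o - o}{8} = \frac{1}{8} \cdot 0 = 0$)
$\frac{1}{P{\left(M{\left(-28 \right)} \right)} - \frac{889168}{318269}} = \frac{1}{0 - \frac{889168}{318269}} = \frac{1}{0 - \frac{127024}{45467}} = \frac{1}{- \frac{127024}{45467}} = - \frac{45467}{127024}$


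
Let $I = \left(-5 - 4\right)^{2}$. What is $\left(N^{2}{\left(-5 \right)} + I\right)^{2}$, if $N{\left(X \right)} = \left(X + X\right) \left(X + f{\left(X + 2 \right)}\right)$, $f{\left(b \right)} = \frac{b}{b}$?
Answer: $2825761$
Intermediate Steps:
$f{\left(b \right)} = 1$
$N{\left(X \right)} = 2 X \left(1 + X\right)$ ($N{\left(X \right)} = \left(X + X\right) \left(X + 1\right) = 2 X \left(1 + X\right)$)
$I = 81$ ($I = \left(-9\right)^{2} = 81$)
$\left(N^{2}{\left(-5 \right)} + I\right)^{2} = \left(\left(2 \left(-5\right) \left(1 - 5\right)\right)^{2} + 81\right)^{2} = \left(\left(2 \left(-5\right) \left(-4\right)\right)^{2} + 81\right)^{2} = \left(40^{2} + 81\right)^{2} = \left(1600 + 81\right)^{2} = 1681^{2} = 2825761$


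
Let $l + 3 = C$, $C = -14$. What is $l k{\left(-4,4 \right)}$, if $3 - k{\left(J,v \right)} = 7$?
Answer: $68$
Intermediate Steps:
$k{\left(J,v \right)} = -4$ ($k{\left(J,v \right)} = 3 - 7 = -4$)
$l = -17$ ($l = -3 - 14 = -17$)
$l k{\left(-4,4 \right)} = \left(-17\right) \left(-4\right) = 68$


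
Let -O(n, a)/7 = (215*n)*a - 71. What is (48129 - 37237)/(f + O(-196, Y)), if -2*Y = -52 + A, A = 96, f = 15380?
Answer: -10892/6473683 ≈ -0.0016825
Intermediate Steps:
Y = -22 (Y = -(-52 + 96)/2 = -½*44 = -22)
O(n, a) = 497 - 1505*a*n (O(n, a) = -7*((215*n)*a - 71) = -7*(215*a*n - 71) = -7*(-71 + 215*a*n) = 497 - 1505*a*n)
(48129 - 37237)/(f + O(-196, Y)) = (48129 - 37237)/(15380 + (497 - 1505*(-22)*(-196))) = 10892/(15380 + (497 - 6489560)) = 10892/(15380 - 6489063) = 10892/(-6473683) = 10892*(-1/6473683) = -10892/6473683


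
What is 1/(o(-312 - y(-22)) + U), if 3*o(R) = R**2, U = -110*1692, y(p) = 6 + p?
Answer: -3/470744 ≈ -6.3729e-6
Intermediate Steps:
U = -186120
o(R) = R**2/3
1/(o(-312 - y(-22)) + U) = 1/((-312 - (6 - 22))**2/3 - 186120) = 1/((-312 - 1*(-16))**2/3 - 186120) = 1/((-312 + 16)**2/3 - 186120) = 1/((1/3)*(-296)**2 - 186120) = 1/((1/3)*87616 - 186120) = 1/(87616/3 - 186120) = 1/(-470744/3) = -3/470744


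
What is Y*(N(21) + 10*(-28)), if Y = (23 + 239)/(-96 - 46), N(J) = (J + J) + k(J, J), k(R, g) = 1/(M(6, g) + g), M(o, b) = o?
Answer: 841675/1917 ≈ 439.06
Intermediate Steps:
k(R, g) = 1/(6 + g)
N(J) = 1/(6 + J) + 2*J (N(J) = (J + J) + 1/(6 + J) = 2*J + 1/(6 + J) = 1/(6 + J) + 2*J)
Y = -131/71 (Y = 262/(-142) = 262*(-1/142) = -131/71 ≈ -1.8451)
Y*(N(21) + 10*(-28)) = -131*((1 + 2*21*(6 + 21))/(6 + 21) + 10*(-28))/71 = -131*((1 + 2*21*27)/27 - 280)/71 = -131*((1 + 1134)/27 - 280)/71 = -131*((1/27)*1135 - 280)/71 = -131*(1135/27 - 280)/71 = -131/71*(-6425/27) = 841675/1917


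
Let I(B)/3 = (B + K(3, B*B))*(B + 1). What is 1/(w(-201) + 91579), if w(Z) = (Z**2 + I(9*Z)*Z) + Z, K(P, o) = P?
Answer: -1/1968812765 ≈ -5.0792e-10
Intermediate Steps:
I(B) = 3*(1 + B)*(3 + B) (I(B) = 3*((B + 3)*(B + 1)) = 3*((3 + B)*(1 + B)) = 3*((1 + B)*(3 + B)) = 3*(1 + B)*(3 + B))
w(Z) = Z + Z**2 + Z*(9 + 108*Z + 243*Z**2) (w(Z) = (Z**2 + (9 + 3*(9*Z)**2 + 12*(9*Z))*Z) + Z = (Z**2 + (9 + 3*(81*Z**2) + 108*Z)*Z) + Z = (Z**2 + (9 + 243*Z**2 + 108*Z)*Z) + Z = (Z**2 + (9 + 108*Z + 243*Z**2)*Z) + Z = (Z**2 + Z*(9 + 108*Z + 243*Z**2)) + Z = Z + Z**2 + Z*(9 + 108*Z + 243*Z**2))
1/(w(-201) + 91579) = 1/(-201*(10 + 109*(-201) + 243*(-201)**2) + 91579) = 1/(-201*(10 - 21909 + 243*40401) + 91579) = 1/(-201*(10 - 21909 + 9817443) + 91579) = 1/(-201*9795544 + 91579) = 1/(-1968904344 + 91579) = 1/(-1968812765) = -1/1968812765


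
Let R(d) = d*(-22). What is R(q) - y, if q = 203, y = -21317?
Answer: 16851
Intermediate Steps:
R(d) = -22*d
R(q) - y = -22*203 - 1*(-21317) = -4466 + 21317 = 16851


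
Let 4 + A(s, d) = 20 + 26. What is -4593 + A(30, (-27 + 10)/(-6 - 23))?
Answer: -4551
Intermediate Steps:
A(s, d) = 42 (A(s, d) = -4 + (20 + 26) = -4 + 46 = 42)
-4593 + A(30, (-27 + 10)/(-6 - 23)) = -4593 + 42 = -4551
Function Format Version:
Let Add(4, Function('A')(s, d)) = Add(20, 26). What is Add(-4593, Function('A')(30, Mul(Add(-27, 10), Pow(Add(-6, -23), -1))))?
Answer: -4551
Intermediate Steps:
Function('A')(s, d) = 42 (Function('A')(s, d) = Add(-4, Add(20, 26)) = Add(-4, 46) = 42)
Add(-4593, Function('A')(30, Mul(Add(-27, 10), Pow(Add(-6, -23), -1)))) = Add(-4593, 42) = -4551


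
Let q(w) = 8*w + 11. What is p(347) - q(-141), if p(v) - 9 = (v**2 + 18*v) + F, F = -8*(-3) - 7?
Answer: 127798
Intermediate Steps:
F = 17 (F = 24 - 7 = 17)
p(v) = 26 + v**2 + 18*v (p(v) = 9 + ((v**2 + 18*v) + 17) = 9 + (17 + v**2 + 18*v) = 26 + v**2 + 18*v)
q(w) = 11 + 8*w
p(347) - q(-141) = (26 + 347**2 + 18*347) - (11 + 8*(-141)) = (26 + 120409 + 6246) - (11 - 1128) = 126681 - 1*(-1117) = 126681 + 1117 = 127798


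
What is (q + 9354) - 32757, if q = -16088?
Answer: -39491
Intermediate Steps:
(q + 9354) - 32757 = (-16088 + 9354) - 32757 = -6734 - 32757 = -39491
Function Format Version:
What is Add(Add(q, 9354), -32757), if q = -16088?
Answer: -39491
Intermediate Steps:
Add(Add(q, 9354), -32757) = Add(Add(-16088, 9354), -32757) = Add(-6734, -32757) = -39491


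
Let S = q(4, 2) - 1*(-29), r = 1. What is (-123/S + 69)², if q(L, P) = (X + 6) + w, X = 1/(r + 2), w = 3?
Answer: 57244356/13225 ≈ 4328.5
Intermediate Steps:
X = ⅓ (X = 1/(1 + 2) = 1/3 = ⅓ ≈ 0.33333)
q(L, P) = 28/3 (q(L, P) = (⅓ + 6) + 3 = 19/3 + 3 = 28/3)
S = 115/3 (S = 28/3 - 1*(-29) = 28/3 + 29 = 115/3 ≈ 38.333)
(-123/S + 69)² = (-123/115/3 + 69)² = (-123*3/115 + 69)² = (-369/115 + 69)² = (7566/115)² = 57244356/13225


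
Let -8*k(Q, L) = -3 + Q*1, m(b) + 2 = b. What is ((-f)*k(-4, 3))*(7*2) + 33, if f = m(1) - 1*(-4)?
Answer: -15/4 ≈ -3.7500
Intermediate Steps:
m(b) = -2 + b
k(Q, L) = 3/8 - Q/8 (k(Q, L) = -(-3 + Q*1)/8 = -(-3 + Q)/8 = 3/8 - Q/8)
f = 3 (f = (-2 + 1) - 1*(-4) = -1 + 4 = 3)
((-f)*k(-4, 3))*(7*2) + 33 = ((-1*3)*(3/8 - ⅛*(-4)))*(7*2) + 33 = -3*(3/8 + ½)*14 + 33 = -3*7/8*14 + 33 = -21/8*14 + 33 = -147/4 + 33 = -15/4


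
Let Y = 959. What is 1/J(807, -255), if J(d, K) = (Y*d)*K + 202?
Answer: -1/197347613 ≈ -5.0672e-9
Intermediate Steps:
J(d, K) = 202 + 959*K*d (J(d, K) = (959*d)*K + 202 = 959*K*d + 202 = 202 + 959*K*d)
1/J(807, -255) = 1/(202 + 959*(-255)*807) = 1/(202 - 197347815) = 1/(-197347613) = -1/197347613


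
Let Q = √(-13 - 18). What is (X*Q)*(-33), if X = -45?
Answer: 1485*I*√31 ≈ 8268.1*I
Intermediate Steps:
Q = I*√31 (Q = √(-31) = I*√31 ≈ 5.5678*I)
(X*Q)*(-33) = -45*I*√31*(-33) = 1485*I*√31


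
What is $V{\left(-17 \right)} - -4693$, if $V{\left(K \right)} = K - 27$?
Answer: $4649$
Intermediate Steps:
$V{\left(K \right)} = -27 + K$
$V{\left(-17 \right)} - -4693 = \left(-27 - 17\right) - -4693 = -44 + 4693 = 4649$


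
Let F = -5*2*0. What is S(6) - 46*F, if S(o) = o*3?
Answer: 18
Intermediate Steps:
S(o) = 3*o
F = 0 (F = -10*0 = 0)
S(6) - 46*F = 3*6 - 46*0 = 18 + 0 = 18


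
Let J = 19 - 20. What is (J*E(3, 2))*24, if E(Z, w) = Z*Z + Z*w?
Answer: -360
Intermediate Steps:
J = -1
E(Z, w) = Z² + Z*w
(J*E(3, 2))*24 = -3*(3 + 2)*24 = -3*5*24 = -1*15*24 = -15*24 = -360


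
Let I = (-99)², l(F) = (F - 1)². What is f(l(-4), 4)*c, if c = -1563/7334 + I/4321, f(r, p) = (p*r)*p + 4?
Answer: 13155615822/15845107 ≈ 830.26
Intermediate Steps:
l(F) = (-1 + F)²
I = 9801
f(r, p) = 4 + r*p² (f(r, p) = r*p² + 4 = 4 + r*p²)
c = 65126811/31690214 (c = -1563/7334 + 9801/4321 = 65126811/31690214 ≈ 2.0551)
f(l(-4), 4)*c = (4 + (-1 - 4)²*4²)*(65126811/31690214) = (4 + (-5)²*16)*(65126811/31690214) = (4 + 25*16)*(65126811/31690214) = (4 + 400)*(65126811/31690214) = 404*(65126811/31690214) = 13155615822/15845107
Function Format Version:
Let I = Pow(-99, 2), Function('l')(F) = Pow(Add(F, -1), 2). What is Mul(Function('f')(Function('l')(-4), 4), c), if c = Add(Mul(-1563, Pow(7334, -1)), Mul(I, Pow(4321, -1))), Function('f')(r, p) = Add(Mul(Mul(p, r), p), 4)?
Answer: Rational(13155615822, 15845107) ≈ 830.26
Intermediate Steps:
Function('l')(F) = Pow(Add(-1, F), 2)
I = 9801
Function('f')(r, p) = Add(4, Mul(r, Pow(p, 2))) (Function('f')(r, p) = Add(Mul(r, Pow(p, 2)), 4) = Add(4, Mul(r, Pow(p, 2))))
c = Rational(65126811, 31690214) (c = Add(Mul(-1563, Pow(7334, -1)), Mul(9801, Pow(4321, -1))) = Add(Mul(-1563, Rational(1, 7334)), Mul(9801, Rational(1, 4321))) = Add(Rational(-1563, 7334), Rational(9801, 4321)) = Rational(65126811, 31690214) ≈ 2.0551)
Mul(Function('f')(Function('l')(-4), 4), c) = Mul(Add(4, Mul(Pow(Add(-1, -4), 2), Pow(4, 2))), Rational(65126811, 31690214)) = Mul(Add(4, Mul(Pow(-5, 2), 16)), Rational(65126811, 31690214)) = Mul(Add(4, Mul(25, 16)), Rational(65126811, 31690214)) = Mul(Add(4, 400), Rational(65126811, 31690214)) = Mul(404, Rational(65126811, 31690214)) = Rational(13155615822, 15845107)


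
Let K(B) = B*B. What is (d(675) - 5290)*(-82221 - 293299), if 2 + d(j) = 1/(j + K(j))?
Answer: 45339150710824/22815 ≈ 1.9873e+9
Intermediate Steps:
K(B) = B**2
d(j) = -2 + 1/(j + j**2)
(d(675) - 5290)*(-82221 - 293299) = ((1 - 2*675 - 2*675**2)/(675*(1 + 675)) - 5290)*(-82221 - 293299) = ((1/675)*(1 - 1350 - 2*455625)/676 - 5290)*(-375520) = ((1/675)*(1/676)*(1 - 1350 - 911250) - 5290)*(-375520) = ((1/675)*(1/676)*(-912599) - 5290)*(-375520) = (-912599/456300 - 5290)*(-375520) = -2414739599/456300*(-375520) = 45339150710824/22815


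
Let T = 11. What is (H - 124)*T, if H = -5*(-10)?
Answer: -814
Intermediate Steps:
H = 50
(H - 124)*T = (50 - 124)*11 = -74*11 = -814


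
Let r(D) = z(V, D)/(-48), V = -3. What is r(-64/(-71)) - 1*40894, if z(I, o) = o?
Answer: -8710426/213 ≈ -40894.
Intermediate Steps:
r(D) = -D/48 (r(D) = D/(-48) = D*(-1/48) = -D/48)
r(-64/(-71)) - 1*40894 = -(-4)/(3*(-71)) - 1*40894 = -(-4)*(-1)/(3*71) - 40894 = -1/48*64/71 - 40894 = -4/213 - 40894 = -8710426/213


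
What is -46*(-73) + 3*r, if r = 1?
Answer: 3361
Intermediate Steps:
-46*(-73) + 3*r = -46*(-73) + 3*1 = 3358 + 3 = 3361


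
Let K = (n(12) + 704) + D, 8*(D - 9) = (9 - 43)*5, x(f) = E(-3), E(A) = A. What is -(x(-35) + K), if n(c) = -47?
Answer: -2567/4 ≈ -641.75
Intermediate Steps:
x(f) = -3
D = -49/4 (D = 9 + ((9 - 43)*5)/8 = 9 + (-34*5)/8 = 9 + (⅛)*(-170) = 9 - 85/4 = -49/4 ≈ -12.250)
K = 2579/4 (K = (-47 + 704) - 49/4 = 657 - 49/4 = 2579/4 ≈ 644.75)
-(x(-35) + K) = -(-3 + 2579/4) = -1*2567/4 = -2567/4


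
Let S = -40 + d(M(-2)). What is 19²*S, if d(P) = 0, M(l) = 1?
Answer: -14440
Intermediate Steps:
S = -40 (S = -40 + 0 = -40)
19²*S = 19²*(-40) = 361*(-40) = -14440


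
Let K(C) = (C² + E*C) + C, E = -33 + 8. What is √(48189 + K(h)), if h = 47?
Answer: √49270 ≈ 221.97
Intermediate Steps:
E = -25
K(C) = C² - 24*C (K(C) = (C² - 25*C) + C = C² - 24*C)
√(48189 + K(h)) = √(48189 + 47*(-24 + 47)) = √(48189 + 47*23) = √(48189 + 1081) = √49270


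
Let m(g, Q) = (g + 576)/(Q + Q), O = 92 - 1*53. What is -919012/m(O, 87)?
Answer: -53302696/205 ≈ -2.6001e+5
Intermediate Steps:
O = 39 (O = 92 - 53 = 39)
m(g, Q) = (576 + g)/(2*Q) (m(g, Q) = (576 + g)/((2*Q)) = (576 + g)*(1/(2*Q)) = (576 + g)/(2*Q))
-919012/m(O, 87) = -919012*174/(576 + 39) = -919012/((1/2)*(1/87)*615) = -919012/205/58 = -919012*58/205 = -53302696/205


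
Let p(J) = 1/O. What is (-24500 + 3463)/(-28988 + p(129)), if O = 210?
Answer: 4417770/6087479 ≈ 0.72571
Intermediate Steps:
p(J) = 1/210
(-24500 + 3463)/(-28988 + p(129)) = (-24500 + 3463)/(-28988 + 1/210) = -21037/(-6087479/210) = -21037*(-210/6087479) = 4417770/6087479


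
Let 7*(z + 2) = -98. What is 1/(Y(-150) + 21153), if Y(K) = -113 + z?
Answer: 1/21024 ≈ 4.7565e-5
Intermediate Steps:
z = -16 (z = -2 + (⅐)*(-98) = -2 - 14 = -16)
Y(K) = -129 (Y(K) = -113 - 16 = -129)
1/(Y(-150) + 21153) = 1/(-129 + 21153) = 1/21024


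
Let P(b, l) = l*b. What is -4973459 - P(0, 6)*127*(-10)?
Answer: -4973459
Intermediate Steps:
P(b, l) = b*l
-4973459 - P(0, 6)*127*(-10) = -4973459 - (0*6)*127*(-10) = -4973459 - 0*127*(-10) = -4973459 - 0*(-10) = -4973459 - 1*0 = -4973459 + 0 = -4973459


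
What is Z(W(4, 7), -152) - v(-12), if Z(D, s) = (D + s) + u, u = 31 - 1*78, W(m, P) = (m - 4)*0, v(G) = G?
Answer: -187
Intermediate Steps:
W(m, P) = 0 (W(m, P) = (-4 + m)*0 = 0)
u = -47 (u = 31 - 78 = -47)
Z(D, s) = -47 + D + s (Z(D, s) = (D + s) - 47 = -47 + D + s)
Z(W(4, 7), -152) - v(-12) = (-47 + 0 - 152) - 1*(-12) = -199 + 12 = -187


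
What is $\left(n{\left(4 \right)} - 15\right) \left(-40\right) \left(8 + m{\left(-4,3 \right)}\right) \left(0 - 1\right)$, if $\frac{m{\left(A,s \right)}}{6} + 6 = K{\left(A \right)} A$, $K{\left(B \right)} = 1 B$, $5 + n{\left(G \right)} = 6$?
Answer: $-38080$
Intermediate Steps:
$n{\left(G \right)} = 1$ ($n{\left(G \right)} = -5 + 6 = 1$)
$K{\left(B \right)} = B$
$m{\left(A,s \right)} = -36 + 6 A^{2}$ ($m{\left(A,s \right)} = -36 + 6 A A = -36 + 6 A^{2}$)
$\left(n{\left(4 \right)} - 15\right) \left(-40\right) \left(8 + m{\left(-4,3 \right)}\right) \left(0 - 1\right) = \left(1 - 15\right) \left(-40\right) \left(8 - \left(36 - 6 \left(-4\right)^{2}\right)\right) \left(0 - 1\right) = \left(1 - 15\right) \left(-40\right) \left(8 + \left(-36 + 6 \cdot 16\right)\right) \left(0 - 1\right) = \left(-14\right) \left(-40\right) \left(8 + \left(-36 + 96\right)\right) \left(-1\right) = 560 \left(8 + 60\right) \left(-1\right) = 560 \cdot 68 \left(-1\right) = 560 \left(-68\right) = -38080$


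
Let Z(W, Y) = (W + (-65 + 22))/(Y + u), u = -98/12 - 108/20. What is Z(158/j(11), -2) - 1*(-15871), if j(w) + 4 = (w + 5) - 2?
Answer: 7412573/467 ≈ 15873.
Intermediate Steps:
j(w) = -1 + w (j(w) = -4 + ((w + 5) - 2) = -4 + ((5 + w) - 2) = -4 + (3 + w) = -1 + w)
u = -407/30 (u = -98*1/12 - 108*1/20 = -49/6 - 27/5 = -407/30 ≈ -13.567)
Z(W, Y) = (-43 + W)/(-407/30 + Y) (Z(W, Y) = (W + (-65 + 22))/(Y - 407/30) = (W - 43)/(-407/30 + Y) = (-43 + W)/(-407/30 + Y))
Z(158/j(11), -2) - 1*(-15871) = 30*(-43 + 158/(-1 + 11))/(-407 + 30*(-2)) - 1*(-15871) = 30*(-43 + 158/10)/(-407 - 60) + 15871 = 30*(-43 + 158*(⅒))/(-467) + 15871 = 30*(-1/467)*(-43 + 79/5) + 15871 = 30*(-1/467)*(-136/5) + 15871 = 816/467 + 15871 = 7412573/467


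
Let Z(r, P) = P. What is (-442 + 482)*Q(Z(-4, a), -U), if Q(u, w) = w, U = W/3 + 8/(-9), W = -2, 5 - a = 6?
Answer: 560/9 ≈ 62.222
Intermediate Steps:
a = -1 (a = 5 - 1*6 = 5 - 6 = -1)
U = -14/9 (U = -2/3 + 8/(-9) = -2*⅓ + 8*(-⅑) = -⅔ - 8/9 = -14/9 ≈ -1.5556)
(-442 + 482)*Q(Z(-4, a), -U) = (-442 + 482)*(-1*(-14/9)) = 40*(14/9) = 560/9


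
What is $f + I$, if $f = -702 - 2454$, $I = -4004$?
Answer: $-7160$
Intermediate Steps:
$f = -3156$ ($f = -702 - 2454 = -3156$)
$f + I = -3156 - 4004 = -7160$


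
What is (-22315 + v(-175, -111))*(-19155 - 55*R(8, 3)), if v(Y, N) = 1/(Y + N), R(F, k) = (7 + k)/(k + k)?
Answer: 184250967170/429 ≈ 4.2949e+8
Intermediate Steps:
R(F, k) = (7 + k)/(2*k) (R(F, k) = (7 + k)/((2*k)) = (7 + k)*(1/(2*k)) = (7 + k)/(2*k))
v(Y, N) = 1/(N + Y)
(-22315 + v(-175, -111))*(-19155 - 55*R(8, 3)) = (-22315 + 1/(-111 - 175))*(-19155 - 55*(7 + 3)/(2*3)) = (-22315 + 1/(-286))*(-19155 - 55*10/(2*3)) = (-22315 - 1/286)*(-19155 - 55*5/3) = -6382091*(-19155 - 275/3)/286 = -6382091/286*(-57740/3) = 184250967170/429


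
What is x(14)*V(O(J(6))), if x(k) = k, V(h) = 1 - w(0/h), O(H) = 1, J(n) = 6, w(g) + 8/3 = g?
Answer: 154/3 ≈ 51.333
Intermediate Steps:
w(g) = -8/3 + g
V(h) = 11/3 (V(h) = 1 - (-8/3 + 0/h) = 1 - (-8/3 + 0) = 1 - 1*(-8/3) = 1 + 8/3 = 11/3)
x(14)*V(O(J(6))) = 14*(11/3) = 154/3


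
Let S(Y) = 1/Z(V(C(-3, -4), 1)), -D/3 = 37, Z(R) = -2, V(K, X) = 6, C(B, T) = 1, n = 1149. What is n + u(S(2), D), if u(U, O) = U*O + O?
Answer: 2187/2 ≈ 1093.5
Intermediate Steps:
D = -111 (D = -3*37 = -111)
S(Y) = -1/2 (S(Y) = 1/(-2) = -1/2)
u(U, O) = O + O*U (u(U, O) = O*U + O = O + O*U)
n + u(S(2), D) = 1149 - 111*(1 - 1/2) = 1149 - 111*1/2 = 1149 - 111/2 = 2187/2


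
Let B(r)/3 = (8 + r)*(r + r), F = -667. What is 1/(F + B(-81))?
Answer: 1/34811 ≈ 2.8727e-5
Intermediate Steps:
B(r) = 6*r*(8 + r) (B(r) = 3*((8 + r)*(r + r)) = 3*((8 + r)*(2*r)) = 3*(2*r*(8 + r)) = 6*r*(8 + r))
1/(F + B(-81)) = 1/(-667 + 6*(-81)*(8 - 81)) = 1/(-667 + 6*(-81)*(-73)) = 1/(-667 + 35478) = 1/34811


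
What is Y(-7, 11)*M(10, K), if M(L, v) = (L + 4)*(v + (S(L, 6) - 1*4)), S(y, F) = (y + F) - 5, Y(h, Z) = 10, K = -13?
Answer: -840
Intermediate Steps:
S(y, F) = -5 + F + y (S(y, F) = (F + y) - 5 = -5 + F + y)
M(L, v) = (4 + L)*(-3 + L + v) (M(L, v) = (L + 4)*(v + ((-5 + 6 + L) - 1*4)) = (4 + L)*(v + ((1 + L) - 4)) = (4 + L)*(v + (-3 + L)) = (4 + L)*(-3 + L + v))
Y(-7, 11)*M(10, K) = 10*(-12 + 4*(-13) + 10*(-13) + 10*(1 + 10)) = 10*(-12 - 52 - 130 + 10*11) = 10*(-12 - 52 - 130 + 110) = 10*(-84) = -840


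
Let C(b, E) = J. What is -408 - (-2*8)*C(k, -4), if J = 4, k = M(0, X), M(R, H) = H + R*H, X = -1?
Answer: -344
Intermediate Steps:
M(R, H) = H + H*R
k = -1 (k = -(1 + 0) = -1*1 = -1)
C(b, E) = 4
-408 - (-2*8)*C(k, -4) = -408 - (-2*8)*4 = -408 - (-16)*4 = -408 - 1*(-64) = -408 + 64 = -344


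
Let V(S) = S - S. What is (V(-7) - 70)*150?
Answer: -10500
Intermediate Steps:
V(S) = 0
(V(-7) - 70)*150 = (0 - 70)*150 = -70*150 = -10500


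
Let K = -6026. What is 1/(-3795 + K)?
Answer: -1/9821 ≈ -0.00010182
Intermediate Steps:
1/(-3795 + K) = 1/(-3795 - 6026) = 1/(-9821) = -1/9821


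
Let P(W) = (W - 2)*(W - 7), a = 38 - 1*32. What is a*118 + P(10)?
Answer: 732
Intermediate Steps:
a = 6 (a = 38 - 32 = 6)
P(W) = (-7 + W)*(-2 + W) (P(W) = (-2 + W)*(-7 + W) = (-7 + W)*(-2 + W))
a*118 + P(10) = 6*118 + (14 + 10² - 9*10) = 708 + (14 + 100 - 90) = 708 + 24 = 732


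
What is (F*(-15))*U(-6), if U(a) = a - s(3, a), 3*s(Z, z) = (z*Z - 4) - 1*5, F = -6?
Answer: 270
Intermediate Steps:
s(Z, z) = -3 + Z*z/3 (s(Z, z) = ((z*Z - 4) - 1*5)/3 = ((Z*z - 4) - 5)/3 = ((-4 + Z*z) - 5)/3 = (-9 + Z*z)/3 = -3 + Z*z/3)
U(a) = 3 (U(a) = a - (-3 + (⅓)*3*a) = a - (-3 + a) = a + (3 - a) = 3)
(F*(-15))*U(-6) = -6*(-15)*3 = 90*3 = 270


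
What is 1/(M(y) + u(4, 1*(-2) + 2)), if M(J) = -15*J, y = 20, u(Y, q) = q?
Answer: -1/300 ≈ -0.0033333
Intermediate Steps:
1/(M(y) + u(4, 1*(-2) + 2)) = 1/(-15*20 + (1*(-2) + 2)) = 1/(-300 + (-2 + 2)) = 1/(-300 + 0) = 1/(-300) = -1/300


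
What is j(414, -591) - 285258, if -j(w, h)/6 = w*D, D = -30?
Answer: -210738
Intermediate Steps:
j(w, h) = 180*w (j(w, h) = -6*w*(-30) = -(-180)*w = 180*w)
j(414, -591) - 285258 = 180*414 - 285258 = 74520 - 285258 = -210738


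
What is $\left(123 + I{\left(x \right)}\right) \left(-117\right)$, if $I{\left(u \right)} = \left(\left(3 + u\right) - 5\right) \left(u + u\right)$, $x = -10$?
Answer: $-42471$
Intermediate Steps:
$I{\left(u \right)} = 2 u \left(-2 + u\right)$ ($I{\left(u \right)} = \left(-2 + u\right) 2 u = 2 u \left(-2 + u\right)$)
$\left(123 + I{\left(x \right)}\right) \left(-117\right) = \left(123 + 2 \left(-10\right) \left(-2 - 10\right)\right) \left(-117\right) = \left(123 + 2 \left(-10\right) \left(-12\right)\right) \left(-117\right) = \left(123 + 240\right) \left(-117\right) = 363 \left(-117\right) = -42471$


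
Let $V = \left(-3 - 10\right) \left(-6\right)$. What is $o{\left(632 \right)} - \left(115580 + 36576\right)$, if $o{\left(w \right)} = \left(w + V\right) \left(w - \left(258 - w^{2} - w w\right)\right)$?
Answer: $567295464$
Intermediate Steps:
$V = 78$ ($V = \left(-13\right) \left(-6\right) = 78$)
$o{\left(w \right)} = \left(78 + w\right) \left(-258 + w + 2 w^{2}\right)$ ($o{\left(w \right)} = \left(w + 78\right) \left(w - \left(258 - w^{2} - w w\right)\right) = \left(78 + w\right) \left(w + \left(\left(w^{2} + w^{2}\right) - 258\right)\right) = \left(78 + w\right) \left(w + \left(2 w^{2} - 258\right)\right) = \left(78 + w\right) \left(w + \left(-258 + 2 w^{2}\right)\right) = \left(78 + w\right) \left(-258 + w + 2 w^{2}\right)$)
$o{\left(632 \right)} - \left(115580 + 36576\right) = \left(-20124 - 113760 + 2 \cdot 632^{3} + 157 \cdot 632^{2}\right) - \left(115580 + 36576\right) = \left(-20124 - 113760 + 2 \cdot 252435968 + 157 \cdot 399424\right) - 152156 = \left(-20124 - 113760 + 504871936 + 62709568\right) - 152156 = 567447620 - 152156 = 567295464$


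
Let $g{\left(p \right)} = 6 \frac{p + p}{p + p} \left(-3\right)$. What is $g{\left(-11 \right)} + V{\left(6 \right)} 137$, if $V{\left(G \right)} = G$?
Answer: $804$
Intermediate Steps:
$g{\left(p \right)} = -18$ ($g{\left(p \right)} = 6 \frac{2 p}{2 p} \left(-3\right) = 6 \cdot 2 p \frac{1}{2 p} \left(-3\right) = 6 \cdot 1 \left(-3\right) = 6 \left(-3\right) = -18$)
$g{\left(-11 \right)} + V{\left(6 \right)} 137 = -18 + 6 \cdot 137 = -18 + 822 = 804$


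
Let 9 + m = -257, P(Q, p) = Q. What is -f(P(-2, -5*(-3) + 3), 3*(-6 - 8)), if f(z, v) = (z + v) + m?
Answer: 310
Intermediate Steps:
m = -266 (m = -9 - 257 = -266)
f(z, v) = -266 + v + z (f(z, v) = (z + v) - 266 = (v + z) - 266 = -266 + v + z)
-f(P(-2, -5*(-3) + 3), 3*(-6 - 8)) = -(-266 + 3*(-6 - 8) - 2) = -(-266 + 3*(-14) - 2) = -(-266 - 42 - 2) = -1*(-310) = 310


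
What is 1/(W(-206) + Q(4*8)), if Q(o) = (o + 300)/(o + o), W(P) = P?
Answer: -16/3213 ≈ -0.0049798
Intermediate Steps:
Q(o) = (300 + o)/(2*o) (Q(o) = (300 + o)/((2*o)) = (300 + o)*(1/(2*o)) = (300 + o)/(2*o))
1/(W(-206) + Q(4*8)) = 1/(-206 + (300 + 4*8)/(2*((4*8)))) = 1/(-206 + (½)*(300 + 32)/32) = 1/(-206 + (½)*(1/32)*332) = 1/(-206 + 83/16) = 1/(-3213/16) = -16/3213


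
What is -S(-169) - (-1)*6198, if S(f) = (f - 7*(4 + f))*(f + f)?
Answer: 339466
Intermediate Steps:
S(f) = 2*f*(-28 - 6*f) (S(f) = (f + (-28 - 7*f))*(2*f) = (-28 - 6*f)*(2*f) = 2*f*(-28 - 6*f))
-S(-169) - (-1)*6198 = -(-4)*(-169)*(14 + 3*(-169)) - (-1)*6198 = -(-4)*(-169)*(14 - 507) - 1*(-6198) = -(-4)*(-169)*(-493) + 6198 = -1*(-333268) + 6198 = 333268 + 6198 = 339466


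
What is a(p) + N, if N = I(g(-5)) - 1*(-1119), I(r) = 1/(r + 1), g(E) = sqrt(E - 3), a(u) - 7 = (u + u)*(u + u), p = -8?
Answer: (-1383*I + 2764*sqrt(2))/(-I + 2*sqrt(2)) ≈ 1382.1 - 0.31427*I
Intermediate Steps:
a(u) = 7 + 4*u**2 (a(u) = 7 + (u + u)*(u + u) = 7 + (2*u)*(2*u) = 7 + 4*u**2)
g(E) = sqrt(-3 + E)
I(r) = 1/(1 + r)
N = 1119 + 1/(1 + 2*I*sqrt(2)) (N = 1/(1 + sqrt(-3 - 5)) - 1*(-1119) = 1/(1 + sqrt(-8)) + 1119 = 1/(1 + 2*I*sqrt(2)) + 1119 = 1119 + 1/(1 + 2*I*sqrt(2)) ≈ 1119.1 - 0.31427*I)
a(p) + N = (7 + 4*(-8)**2) + 2*(-560*I + 1119*sqrt(2))/(-I + 2*sqrt(2)) = (7 + 4*64) + 2*(-560*I + 1119*sqrt(2))/(-I + 2*sqrt(2)) = (7 + 256) + 2*(-560*I + 1119*sqrt(2))/(-I + 2*sqrt(2)) = 263 + 2*(-560*I + 1119*sqrt(2))/(-I + 2*sqrt(2))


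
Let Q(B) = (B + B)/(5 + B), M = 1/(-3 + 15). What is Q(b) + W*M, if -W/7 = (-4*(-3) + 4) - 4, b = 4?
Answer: -55/9 ≈ -6.1111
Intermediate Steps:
M = 1/12 ≈ 0.083333
Q(B) = 2*B/(5 + B) (Q(B) = (2*B)/(5 + B) = 2*B/(5 + B))
W = -84 (W = -7*((-4*(-3) + 4) - 4) = -7*((12 + 4) - 4) = -7*(16 - 4) = -7*12 = -84)
Q(b) + W*M = 2*4/(5 + 4) - 84*1/12 = 2*4/9 - 7 = 2*4*(1/9) - 7 = 8/9 - 7 = -55/9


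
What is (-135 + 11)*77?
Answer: -9548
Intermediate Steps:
(-135 + 11)*77 = -124*77 = -9548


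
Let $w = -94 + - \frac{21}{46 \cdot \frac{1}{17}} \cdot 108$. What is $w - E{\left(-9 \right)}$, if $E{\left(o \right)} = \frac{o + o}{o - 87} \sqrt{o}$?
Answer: $- \frac{21440}{23} - \frac{9 i}{16} \approx -932.17 - 0.5625 i$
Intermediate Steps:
$E{\left(o \right)} = \frac{2 o^{\frac{3}{2}}}{-87 + o}$ ($E{\left(o \right)} = \frac{2 o}{-87 + o} \sqrt{o} = \frac{2 o^{\frac{3}{2}}}{-87 + o}$)
$w = - \frac{21440}{23}$ ($w = -94 + - \frac{21}{46 \cdot \frac{1}{17}} \cdot 108 = -94 + - \frac{21}{\frac{46}{17}} \cdot 108 = -94 + \left(-21\right) \frac{17}{46} \cdot 108 = -94 - \frac{19278}{23} = - \frac{21440}{23} \approx -932.17$)
$w - E{\left(-9 \right)} = - \frac{21440}{23} - \frac{2 \left(-9\right)^{\frac{3}{2}}}{-87 - 9} = - \frac{21440}{23} - \frac{2 \left(- 27 i\right)}{-96} = - \frac{21440}{23} - 2 \left(- 27 i\right) \left(- \frac{1}{96}\right) = - \frac{21440}{23} - \frac{9 i}{16}$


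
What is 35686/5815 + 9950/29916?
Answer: 562720813/86980770 ≈ 6.4695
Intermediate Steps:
35686/5815 + 9950/29916 = 35686*(1/5815) + 9950*(1/29916) = 35686/5815 + 4975/14958 = 562720813/86980770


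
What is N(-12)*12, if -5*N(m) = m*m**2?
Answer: 20736/5 ≈ 4147.2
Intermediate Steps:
N(m) = -m**3/5 (N(m) = -m*m**2/5 = -m**3/5)
N(-12)*12 = -1/5*(-12)**3*12 = -1/5*(-1728)*12 = (1728/5)*12 = 20736/5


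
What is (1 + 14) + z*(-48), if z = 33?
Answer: -1569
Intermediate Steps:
(1 + 14) + z*(-48) = (1 + 14) + 33*(-48) = 15 - 1584 = -1569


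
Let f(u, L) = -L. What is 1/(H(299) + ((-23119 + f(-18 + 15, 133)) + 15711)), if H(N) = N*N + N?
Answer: 1/82159 ≈ 1.2172e-5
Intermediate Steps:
H(N) = N + N**2 (H(N) = N**2 + N = N + N**2)
1/(H(299) + ((-23119 + f(-18 + 15, 133)) + 15711)) = 1/(299*(1 + 299) + ((-23119 - 1*133) + 15711)) = 1/(299*300 + ((-23119 - 133) + 15711)) = 1/(89700 + (-23252 + 15711)) = 1/(89700 - 7541) = 1/82159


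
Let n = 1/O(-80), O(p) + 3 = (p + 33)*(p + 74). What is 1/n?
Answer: 279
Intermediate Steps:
O(p) = -3 + (33 + p)*(74 + p) (O(p) = -3 + (p + 33)*(p + 74) = -3 + (33 + p)*(74 + p))
n = 1/279 (n = 1/(2439 + (-80)² + 107*(-80)) = 1/(2439 + 6400 - 8560) = 1/279 ≈ 0.0035842)
1/n = 1/(1/279) = 279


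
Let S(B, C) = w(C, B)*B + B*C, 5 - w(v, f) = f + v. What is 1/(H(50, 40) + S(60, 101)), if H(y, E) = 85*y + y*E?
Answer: 1/2950 ≈ 0.00033898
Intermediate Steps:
w(v, f) = 5 - f - v (w(v, f) = 5 - (f + v) = 5 + (-f - v) = 5 - f - v)
S(B, C) = B*C + B*(5 - B - C) (S(B, C) = (5 - B - C)*B + B*C = B*(5 - B - C) + B*C = B*C + B*(5 - B - C))
H(y, E) = 85*y + E*y
1/(H(50, 40) + S(60, 101)) = 1/(50*(85 + 40) + 60*(5 - 1*60)) = 1/(50*125 + 60*(5 - 60)) = 1/(6250 + 60*(-55)) = 1/(6250 - 3300) = 1/2950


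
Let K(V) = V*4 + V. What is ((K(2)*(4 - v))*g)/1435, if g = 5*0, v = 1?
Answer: 0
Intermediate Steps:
K(V) = 5*V (K(V) = 4*V + V = 5*V)
g = 0
((K(2)*(4 - v))*g)/1435 = (((5*2)*(4 - 1*1))*0)/1435 = ((10*(4 - 1))*0)*(1/1435) = ((10*3)*0)*(1/1435) = (30*0)*(1/1435) = 0*(1/1435) = 0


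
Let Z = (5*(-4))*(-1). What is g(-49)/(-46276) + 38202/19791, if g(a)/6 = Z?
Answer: 147121736/76320693 ≈ 1.9277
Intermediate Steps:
Z = 20 (Z = -20*(-1) = 20)
g(a) = 120 (g(a) = 6*20 = 120)
g(-49)/(-46276) + 38202/19791 = 120/(-46276) + 38202/19791 = 120*(-1/46276) + 38202*(1/19791) = -30/11569 + 12734/6597 = 147121736/76320693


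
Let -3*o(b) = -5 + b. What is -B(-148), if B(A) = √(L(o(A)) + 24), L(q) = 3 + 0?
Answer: -3*√3 ≈ -5.1962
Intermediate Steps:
o(b) = 5/3 - b/3 (o(b) = -(-5 + b)/3 = 5/3 - b/3)
L(q) = 3
B(A) = 3*√3 (B(A) = √(3 + 24) = √27 = 3*√3)
-B(-148) = -3*√3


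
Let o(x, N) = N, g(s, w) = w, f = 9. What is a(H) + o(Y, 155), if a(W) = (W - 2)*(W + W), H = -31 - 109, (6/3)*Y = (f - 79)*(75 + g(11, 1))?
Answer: 39915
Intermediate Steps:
Y = -2660 (Y = ((9 - 79)*(75 + 1))/2 = (-70*76)/2 = (1/2)*(-5320) = -2660)
H = -140
a(W) = 2*W*(-2 + W) (a(W) = (-2 + W)*(2*W) = 2*W*(-2 + W))
a(H) + o(Y, 155) = 2*(-140)*(-2 - 140) + 155 = 2*(-140)*(-142) + 155 = 39760 + 155 = 39915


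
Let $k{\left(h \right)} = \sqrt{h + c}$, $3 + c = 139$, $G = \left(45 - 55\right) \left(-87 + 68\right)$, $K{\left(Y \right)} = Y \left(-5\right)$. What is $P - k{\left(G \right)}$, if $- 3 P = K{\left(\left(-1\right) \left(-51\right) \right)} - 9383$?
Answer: $\frac{9638}{3} - \sqrt{326} \approx 3194.6$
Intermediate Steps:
$K{\left(Y \right)} = - 5 Y$
$G = 190$ ($G = \left(-10\right) \left(-19\right) = 190$)
$c = 136$ ($c = -3 + 139 = 136$)
$k{\left(h \right)} = \sqrt{136 + h}$ ($k{\left(h \right)} = \sqrt{h + 136} = \sqrt{136 + h}$)
$P = \frac{9638}{3}$ ($P = - \frac{- 5 \left(\left(-1\right) \left(-51\right)\right) - 9383}{3} = - \frac{\left(-5\right) 51 - 9383}{3} = - \frac{-255 - 9383}{3} = \left(- \frac{1}{3}\right) \left(-9638\right) = \frac{9638}{3} \approx 3212.7$)
$P - k{\left(G \right)} = \frac{9638}{3} - \sqrt{136 + 190} = \frac{9638}{3} - \sqrt{326}$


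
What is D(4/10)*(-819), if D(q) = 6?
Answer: -4914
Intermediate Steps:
D(4/10)*(-819) = 6*(-819) = -4914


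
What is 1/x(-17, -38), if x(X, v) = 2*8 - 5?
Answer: 1/11 ≈ 0.090909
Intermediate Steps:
x(X, v) = 11 (x(X, v) = 16 - 5 = 11)
1/x(-17, -38) = 1/11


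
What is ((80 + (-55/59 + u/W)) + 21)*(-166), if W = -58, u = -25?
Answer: -28544281/1711 ≈ -16683.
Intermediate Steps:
((80 + (-55/59 + u/W)) + 21)*(-166) = ((80 + (-55/59 - 25/(-58))) + 21)*(-166) = ((80 + (-55*1/59 - 25*(-1/58))) + 21)*(-166) = ((80 + (-55/59 + 25/58)) + 21)*(-166) = ((80 - 1715/3422) + 21)*(-166) = (272045/3422 + 21)*(-166) = (343907/3422)*(-166) = -28544281/1711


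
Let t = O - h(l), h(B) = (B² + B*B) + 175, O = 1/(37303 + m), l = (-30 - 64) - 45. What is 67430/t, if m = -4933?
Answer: -2182709100/1256506289 ≈ -1.7371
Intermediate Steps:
l = -139 (l = -94 - 45 = -139)
O = 1/32370 (O = 1/(37303 - 4933) = 1/32370 ≈ 3.0893e-5)
h(B) = 175 + 2*B² (h(B) = (B² + B²) + 175 = 2*B² + 175 = 175 + 2*B²)
t = -1256506289/32370 (t = 1/32370 - (175 + 2*(-139)²) = 1/32370 - (175 + 2*19321) = 1/32370 - (175 + 38642) = 1/32370 - 1*38817 = 1/32370 - 38817 = -1256506289/32370 ≈ -38817.)
67430/t = 67430/(-1256506289/32370) = 67430*(-32370/1256506289) = -2182709100/1256506289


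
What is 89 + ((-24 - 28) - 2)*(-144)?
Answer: 7865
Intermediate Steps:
89 + ((-24 - 28) - 2)*(-144) = 89 + (-52 - 2)*(-144) = 89 - 54*(-144) = 89 + 7776 = 7865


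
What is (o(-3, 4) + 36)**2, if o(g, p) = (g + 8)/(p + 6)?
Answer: 5329/4 ≈ 1332.3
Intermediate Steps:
o(g, p) = (8 + g)/(6 + p)
(o(-3, 4) + 36)**2 = ((8 - 3)/(6 + 4) + 36)**2 = (5/10 + 36)**2 = ((1/10)*5 + 36)**2 = (1/2 + 36)**2 = (73/2)**2 = 5329/4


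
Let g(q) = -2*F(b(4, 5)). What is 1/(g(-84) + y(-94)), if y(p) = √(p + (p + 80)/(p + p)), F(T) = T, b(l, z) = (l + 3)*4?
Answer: -5264/303613 - 9*I*√10246/303613 ≈ -0.017338 - 0.0030005*I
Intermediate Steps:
b(l, z) = 12 + 4*l (b(l, z) = (3 + l)*4 = 12 + 4*l)
g(q) = -56 (g(q) = -2*(12 + 4*4) = -2*(12 + 16) = -2*28 = -56)
y(p) = √(p + (80 + p)/(2*p)) (y(p) = √(p + (80 + p)/((2*p))) = √(p + (80 + p)*(1/(2*p))) = √(p + (80 + p)/(2*p)))
1/(g(-84) + y(-94)) = 1/(-56 + √(2 + 4*(-94) + 160/(-94))/2) = 1/(-56 + √(2 - 376 + 160*(-1/94))/2) = 1/(-56 + √(2 - 376 - 80/47)/2) = 1/(-56 + √(-17658/47)/2) = 1/(-56 + (9*I*√10246/47)/2) = 1/(-56 + 9*I*√10246/94)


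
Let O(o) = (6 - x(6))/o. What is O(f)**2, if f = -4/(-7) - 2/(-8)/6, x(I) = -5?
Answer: 3415104/10609 ≈ 321.91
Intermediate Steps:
f = 103/168 (f = -4*(-1/7) - 2*(-1/8)*(1/6) = 4/7 + (1/4)*(1/6) = 4/7 + 1/24 = 103/168 ≈ 0.61310)
O(o) = 11/o (O(o) = (6 - 1*(-5))/o = (6 + 5)/o = 11/o)
O(f)**2 = (11/(103/168))**2 = (11*(168/103))**2 = (1848/103)**2 = 3415104/10609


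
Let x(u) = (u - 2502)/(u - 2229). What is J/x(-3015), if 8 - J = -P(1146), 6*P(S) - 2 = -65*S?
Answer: -65060560/5517 ≈ -11793.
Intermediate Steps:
P(S) = 1/3 - 65*S/6 (P(S) = 1/3 + (-65*S)/6 = 1/3 - 65*S/6)
x(u) = (-2502 + u)/(-2229 + u)
J = -37220/3 (J = 8 - (-1)*(1/3 - 65/6*1146) = 8 - (-1)*(1/3 - 12415) = 8 - (-1)*(-37244)/3 = 8 - 1*37244/3 = 8 - 37244/3 = -37220/3 ≈ -12407.)
J/x(-3015) = -37220*(-2229 - 3015)/(-2502 - 3015)/3 = -37220/(3*(-5517/(-5244))) = -37220/(3*((-1/5244*(-5517)))) = -37220/(3*1839/1748) = -37220/3*1748/1839 = -65060560/5517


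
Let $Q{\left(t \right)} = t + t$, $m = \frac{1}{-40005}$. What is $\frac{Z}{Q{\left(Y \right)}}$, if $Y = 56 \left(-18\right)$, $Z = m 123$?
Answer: $\frac{41}{26883360} \approx 1.5251 \cdot 10^{-6}$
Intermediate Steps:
$m = - \frac{1}{40005} \approx -2.4997 \cdot 10^{-5}$
$Z = - \frac{41}{13335}$ ($Z = \left(- \frac{1}{40005}\right) 123 = - \frac{41}{13335} \approx -0.0030746$)
$Y = -1008$
$Q{\left(t \right)} = 2 t$
$\frac{Z}{Q{\left(Y \right)}} = - \frac{41}{13335 \cdot 2 \left(-1008\right)} = - \frac{41}{13335 \left(-2016\right)} = \left(- \frac{41}{13335}\right) \left(- \frac{1}{2016}\right) = \frac{41}{26883360}$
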